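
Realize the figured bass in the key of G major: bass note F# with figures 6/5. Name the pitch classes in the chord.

F#, A, C, D

The written figures 6/5 are shorthand for 6/5/3: the 3 is implied.
A third above F# in this key is A.
A fifth above F# in this key is C.
A sixth above F# in this key is D.
Together with the bass F#, this spells D dominant seventh in first inversion.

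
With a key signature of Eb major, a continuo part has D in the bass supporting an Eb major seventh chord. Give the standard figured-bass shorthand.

4/2

D is the seventh of Eb major seventh, so the chord is in third inversion.
A seventh chord in third inversion is figured 6/4/2, conventionally abbreviated 4/2.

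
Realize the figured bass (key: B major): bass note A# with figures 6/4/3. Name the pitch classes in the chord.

A#, C#, D#, F#

A third above A# in this key is C#.
A fourth above A# in this key is D#.
A sixth above A# in this key is F#.
Together with the bass A#, this spells D# minor seventh in second inversion.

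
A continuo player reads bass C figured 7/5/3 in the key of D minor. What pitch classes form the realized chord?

C, E, G, Bb

A third above C in this key is E.
A fifth above C in this key is G.
A seventh above C in this key is Bb.
Together with the bass C, this spells C dominant seventh in root position.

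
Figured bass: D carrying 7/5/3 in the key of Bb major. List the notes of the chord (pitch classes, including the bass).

A third above D in this key is F.
A fifth above D in this key is A.
A seventh above D in this key is C.
Together with the bass D, this spells D minor seventh in root position.

D, F, A, C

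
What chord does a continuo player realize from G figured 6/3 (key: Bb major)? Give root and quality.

Eb major

The figures 6/3 indicate a triad in first inversion.
In first inversion the root lies a sixth above the bass: a sixth above G in Bb major is Eb.
The chord tones are G, Bb, Eb, giving Eb major.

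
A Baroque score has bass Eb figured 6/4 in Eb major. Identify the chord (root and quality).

The figures 6/4 indicate a triad in second inversion.
In second inversion the root lies a fourth above the bass: a fourth above Eb in Eb major is Ab.
The chord tones are Eb, Ab, C, giving Ab major.

Ab major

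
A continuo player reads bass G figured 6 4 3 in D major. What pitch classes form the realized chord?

A third above G in this key is B.
A fourth above G in this key is C#.
A sixth above G in this key is E.
Together with the bass G, this spells C# half-diminished seventh in second inversion.

G, B, C#, E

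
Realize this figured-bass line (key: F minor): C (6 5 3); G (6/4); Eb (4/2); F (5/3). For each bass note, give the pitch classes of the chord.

C (6/5/3): C, Eb, G, Ab.
G (6/4): G, C, Eb.
Eb (6/4/2): Eb, F, Ab, C.
F (5/3): F, Ab, C.

C, Eb, G, Ab | G, C, Eb | Eb, F, Ab, C | F, Ab, C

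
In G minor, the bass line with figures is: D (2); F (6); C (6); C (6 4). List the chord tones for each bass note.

D (6/4/2): D, Eb, G, Bb.
F (6/3): F, A, D.
C (6/3): C, Eb, A.
C (6/4): C, F, A.

D, Eb, G, Bb | F, A, D | C, Eb, A | C, F, A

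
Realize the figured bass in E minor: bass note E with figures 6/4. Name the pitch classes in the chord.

E, A, C

A fourth above E in this key is A.
A sixth above E in this key is C.
Together with the bass E, this spells A minor in second inversion.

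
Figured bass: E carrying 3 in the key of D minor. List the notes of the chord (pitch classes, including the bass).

E, G, Bb

The written figures 3 are shorthand for 5/3: the 5 is implied.
A third above E in this key is G.
A fifth above E in this key is Bb.
Together with the bass E, this spells E diminished in root position.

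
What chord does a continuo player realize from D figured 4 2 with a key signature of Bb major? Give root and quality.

Eb major seventh

The figures 4 2 indicate a seventh chord in third inversion.
In third inversion the root lies a second above the bass: a second above D in Bb major is Eb.
The chord tones are D, Eb, G, Bb, giving Eb major seventh.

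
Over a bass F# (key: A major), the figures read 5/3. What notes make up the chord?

F#, A, C#

A third above F# in this key is A.
A fifth above F# in this key is C#.
Together with the bass F#, this spells F# minor in root position.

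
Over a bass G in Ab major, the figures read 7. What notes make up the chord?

The written figures 7 are shorthand for 7/5/3: the 5/3 are implied.
A third above G in this key is Bb.
A fifth above G in this key is Db.
A seventh above G in this key is F.
Together with the bass G, this spells G half-diminished seventh in root position.

G, Bb, Db, F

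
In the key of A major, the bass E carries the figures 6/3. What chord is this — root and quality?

C# minor

The figures 6/3 indicate a triad in first inversion.
In first inversion the root lies a sixth above the bass: a sixth above E in A major is C#.
The chord tones are E, G#, C#, giving C# minor.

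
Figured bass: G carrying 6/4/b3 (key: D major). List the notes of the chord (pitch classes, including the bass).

A third above G in this key is B, lowered to Bb by the flat.
A fourth above G in this key is C#.
A sixth above G in this key is E.
Together with the bass G, this spells C# diminished seventh in second inversion.

G, Bb, C#, E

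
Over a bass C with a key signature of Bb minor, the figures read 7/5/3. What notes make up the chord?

A third above C in this key is Eb.
A fifth above C in this key is Gb.
A seventh above C in this key is Bb.
Together with the bass C, this spells C half-diminished seventh in root position.

C, Eb, Gb, Bb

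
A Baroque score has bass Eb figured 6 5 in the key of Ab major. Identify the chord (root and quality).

The figures 6 5 indicate a seventh chord in first inversion.
In first inversion the root lies a sixth above the bass: a sixth above Eb in Ab major is C.
The chord tones are Eb, G, Bb, C, giving C minor seventh.

C minor seventh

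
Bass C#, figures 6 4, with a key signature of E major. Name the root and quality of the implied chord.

F# minor

The figures 6 4 indicate a triad in second inversion.
In second inversion the root lies a fourth above the bass: a fourth above C# in E major is F#.
The chord tones are C#, F#, A, giving F# minor.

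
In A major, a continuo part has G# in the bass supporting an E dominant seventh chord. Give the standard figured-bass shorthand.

G# is the third of E dominant seventh, so the chord is in first inversion.
A seventh chord in first inversion is figured 6/5/3, conventionally abbreviated 6/5.

6/5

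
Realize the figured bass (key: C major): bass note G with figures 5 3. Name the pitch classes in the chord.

G, B, D

A third above G in this key is B.
A fifth above G in this key is D.
Together with the bass G, this spells G major in root position.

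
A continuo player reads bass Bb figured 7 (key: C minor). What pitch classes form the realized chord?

The written figures 7 are shorthand for 7/5/3: the 5/3 are implied.
A third above Bb in this key is D.
A fifth above Bb in this key is F.
A seventh above Bb in this key is Ab.
Together with the bass Bb, this spells Bb dominant seventh in root position.

Bb, D, F, Ab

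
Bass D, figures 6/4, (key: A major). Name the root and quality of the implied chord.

The figures 6/4 indicate a triad in second inversion.
In second inversion the root lies a fourth above the bass: a fourth above D in A major is G#.
The chord tones are D, G#, B, giving G# diminished.

G# diminished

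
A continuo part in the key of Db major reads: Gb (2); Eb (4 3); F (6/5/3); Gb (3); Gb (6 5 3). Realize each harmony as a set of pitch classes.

Gb, Ab, C, Eb | Eb, Gb, Ab, C | F, Ab, C, Db | Gb, Bb, Db | Gb, Bb, Db, Eb

Gb (6/4/2): Gb, Ab, C, Eb.
Eb (6/4/3): Eb, Gb, Ab, C.
F (6/5/3): F, Ab, C, Db.
Gb (5/3): Gb, Bb, Db.
Gb (6/5/3): Gb, Bb, Db, Eb.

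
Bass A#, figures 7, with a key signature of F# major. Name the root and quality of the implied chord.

The figures 7 indicate a seventh chord in root position.
In root position the bass is the root, so the root is A#.
The chord tones are A#, C#, E#, G#, giving A# minor seventh.

A# minor seventh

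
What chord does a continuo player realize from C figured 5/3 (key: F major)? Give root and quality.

C major

The figures 5/3 indicate a triad in root position.
In root position the bass is the root, so the root is C.
The chord tones are C, E, G, giving C major.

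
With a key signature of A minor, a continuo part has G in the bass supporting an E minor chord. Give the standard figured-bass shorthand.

6

G is the third of E minor, so the chord is in first inversion.
A triad in first inversion is figured 6/3, conventionally abbreviated 6.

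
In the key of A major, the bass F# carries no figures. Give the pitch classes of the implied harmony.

An unfigured bass implies 5/3.
A third above F# in this key is A.
A fifth above F# in this key is C#.
Together with the bass F#, this spells F# minor in root position.

F#, A, C#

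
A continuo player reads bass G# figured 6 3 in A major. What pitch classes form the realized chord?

G#, B, E

A third above G# in this key is B.
A sixth above G# in this key is E.
Together with the bass G#, this spells E major in first inversion.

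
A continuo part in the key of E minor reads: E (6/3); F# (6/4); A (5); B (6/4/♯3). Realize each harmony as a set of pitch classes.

E (6/3): E, G, C.
F# (6/4): F#, B, D.
A (5/3): A, C, E.
B (6/4/#3): B, D#, E, G.

E, G, C | F#, B, D | A, C, E | B, D#, E, G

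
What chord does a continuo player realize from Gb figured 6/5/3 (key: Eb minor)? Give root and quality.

Eb minor seventh

The figures 6/5/3 indicate a seventh chord in first inversion.
In first inversion the root lies a sixth above the bass: a sixth above Gb in Eb minor is Eb.
The chord tones are Gb, Bb, Db, Eb, giving Eb minor seventh.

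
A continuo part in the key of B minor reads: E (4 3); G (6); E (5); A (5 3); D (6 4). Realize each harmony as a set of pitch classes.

E (6/4/3): E, G, A, C#.
G (6/3): G, B, E.
E (5/3): E, G, B.
A (5/3): A, C#, E.
D (6/4): D, G, B.

E, G, A, C# | G, B, E | E, G, B | A, C#, E | D, G, B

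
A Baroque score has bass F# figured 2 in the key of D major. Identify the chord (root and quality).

G major seventh

The figures 2 indicate a seventh chord in third inversion.
In third inversion the root lies a second above the bass: a second above F# in D major is G.
The chord tones are F#, G, B, D, giving G major seventh.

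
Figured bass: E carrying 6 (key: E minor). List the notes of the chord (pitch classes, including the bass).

The written figures 6 are shorthand for 6/3: the 3 is implied.
A third above E in this key is G.
A sixth above E in this key is C.
Together with the bass E, this spells C major in first inversion.

E, G, C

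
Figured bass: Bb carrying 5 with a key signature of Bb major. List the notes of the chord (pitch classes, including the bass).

Bb, D, F

The written figures 5 are shorthand for 5/3: the 3 is implied.
A third above Bb in this key is D.
A fifth above Bb in this key is F.
Together with the bass Bb, this spells Bb major in root position.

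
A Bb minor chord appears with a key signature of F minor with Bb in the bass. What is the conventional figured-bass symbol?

Bb is the root of Bb minor, so the chord is in root position.
A triad in root position is figured 5/3, conventionally abbreviated (no figures — root-position triad).

no figures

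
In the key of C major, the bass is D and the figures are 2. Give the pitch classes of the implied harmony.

D, E, G, B

The written figures 2 are shorthand for 6/4/2: the 6/4 are implied.
A second above D in this key is E.
A fourth above D in this key is G.
A sixth above D in this key is B.
Together with the bass D, this spells E minor seventh in third inversion.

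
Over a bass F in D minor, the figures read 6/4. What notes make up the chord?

F, Bb, D

A fourth above F in this key is Bb.
A sixth above F in this key is D.
Together with the bass F, this spells Bb major in second inversion.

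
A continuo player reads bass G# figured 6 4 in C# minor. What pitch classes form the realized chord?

A fourth above G# in this key is C#.
A sixth above G# in this key is E.
Together with the bass G#, this spells C# minor in second inversion.

G#, C#, E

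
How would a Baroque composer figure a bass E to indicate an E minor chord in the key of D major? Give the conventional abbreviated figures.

E is the root of E minor, so the chord is in root position.
A triad in root position is figured 5/3, conventionally abbreviated (no figures — root-position triad).

no figures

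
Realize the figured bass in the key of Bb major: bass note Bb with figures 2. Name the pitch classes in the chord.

The written figures 2 are shorthand for 6/4/2: the 6/4 are implied.
A second above Bb in this key is C.
A fourth above Bb in this key is Eb.
A sixth above Bb in this key is G.
Together with the bass Bb, this spells C minor seventh in third inversion.

Bb, C, Eb, G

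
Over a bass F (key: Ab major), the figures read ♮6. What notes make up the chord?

The written figures ♮6 are shorthand for 6/3: the 3 is implied.
A third above F in this key is Ab.
A sixth above F in this key is Db, made natural (D) by the ♮ figure.
Together with the bass F, this spells D diminished in first inversion.

F, Ab, D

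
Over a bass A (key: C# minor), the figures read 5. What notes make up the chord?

A, C#, E

The written figures 5 are shorthand for 5/3: the 3 is implied.
A third above A in this key is C#.
A fifth above A in this key is E.
Together with the bass A, this spells A major in root position.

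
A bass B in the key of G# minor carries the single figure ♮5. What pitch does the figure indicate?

F

Counting 4 letter steps above B lands on F; in G# minor, that letter is F#.
The ♮5 figure makes it natural, giving F.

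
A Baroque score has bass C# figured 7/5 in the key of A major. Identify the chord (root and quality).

The figures 7/5 indicate a seventh chord in root position.
In root position the bass is the root, so the root is C#.
The chord tones are C#, E, G#, B, giving C# minor seventh.

C# minor seventh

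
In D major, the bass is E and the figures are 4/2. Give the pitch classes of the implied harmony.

The written figures 4/2 are shorthand for 6/4/2: the 6 is implied.
A second above E in this key is F#.
A fourth above E in this key is A.
A sixth above E in this key is C#.
Together with the bass E, this spells F# minor seventh in third inversion.

E, F#, A, C#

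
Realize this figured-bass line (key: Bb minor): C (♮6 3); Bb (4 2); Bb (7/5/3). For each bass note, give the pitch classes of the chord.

C (♮6/3): C, Eb, A.
Bb (6/4/2): Bb, C, Eb, Gb.
Bb (7/5/3): Bb, Db, F, Ab.

C, Eb, A | Bb, C, Eb, Gb | Bb, Db, F, Ab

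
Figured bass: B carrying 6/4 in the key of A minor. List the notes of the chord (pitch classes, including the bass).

B, E, G

A fourth above B in this key is E.
A sixth above B in this key is G.
Together with the bass B, this spells E minor in second inversion.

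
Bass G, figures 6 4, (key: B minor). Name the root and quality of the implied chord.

The figures 6 4 indicate a triad in second inversion.
In second inversion the root lies a fourth above the bass: a fourth above G in B minor is C#.
The chord tones are G, C#, E, giving C# diminished.

C# diminished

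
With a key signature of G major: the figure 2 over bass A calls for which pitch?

Counting 1 letter step above A lands on B; in G major, that letter is B.

B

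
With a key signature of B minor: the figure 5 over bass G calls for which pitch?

D

Counting 4 letter steps above G lands on D; in B minor, that letter is D.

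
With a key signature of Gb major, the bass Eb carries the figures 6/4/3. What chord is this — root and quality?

The figures 6/4/3 indicate a seventh chord in second inversion.
In second inversion the root lies a fourth above the bass: a fourth above Eb in Gb major is Ab.
The chord tones are Eb, Gb, Ab, Cb, giving Ab minor seventh.

Ab minor seventh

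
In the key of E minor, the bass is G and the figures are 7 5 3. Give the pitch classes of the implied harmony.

G, B, D, F#

A third above G in this key is B.
A fifth above G in this key is D.
A seventh above G in this key is F#.
Together with the bass G, this spells G major seventh in root position.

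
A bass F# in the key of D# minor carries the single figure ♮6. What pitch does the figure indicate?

Counting 5 letter steps above F# lands on D; in D# minor, that letter is D#.
The ♮6 figure makes it natural, giving D.

D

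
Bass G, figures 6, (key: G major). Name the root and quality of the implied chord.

The figures 6 indicate a triad in first inversion.
In first inversion the root lies a sixth above the bass: a sixth above G in G major is E.
The chord tones are G, B, E, giving E minor.

E minor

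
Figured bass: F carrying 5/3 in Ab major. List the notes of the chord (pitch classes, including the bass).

A third above F in this key is Ab.
A fifth above F in this key is C.
Together with the bass F, this spells F minor in root position.

F, Ab, C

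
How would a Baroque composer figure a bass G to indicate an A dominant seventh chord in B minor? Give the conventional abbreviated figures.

4/2

G is the seventh of A dominant seventh, so the chord is in third inversion.
A seventh chord in third inversion is figured 6/4/2, conventionally abbreviated 4/2.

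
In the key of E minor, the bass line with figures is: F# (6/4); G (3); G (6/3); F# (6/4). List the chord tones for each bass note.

F#, B, D | G, B, D | G, B, E | F#, B, D

F# (6/4): F#, B, D.
G (5/3): G, B, D.
G (6/3): G, B, E.
F# (6/4): F#, B, D.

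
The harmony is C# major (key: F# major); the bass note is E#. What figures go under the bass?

6

E# is the third of C# major, so the chord is in first inversion.
A triad in first inversion is figured 6/3, conventionally abbreviated 6.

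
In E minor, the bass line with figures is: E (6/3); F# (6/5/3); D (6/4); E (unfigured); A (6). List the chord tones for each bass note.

E, G, C | F#, A, C, D | D, G, B | E, G, B | A, C, F#

E (6/3): E, G, C.
F# (6/5/3): F#, A, C, D.
D (6/4): D, G, B.
E (5/3): E, G, B.
A (6/3): A, C, F#.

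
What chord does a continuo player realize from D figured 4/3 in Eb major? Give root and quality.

The figures 4/3 indicate a seventh chord in second inversion.
In second inversion the root lies a fourth above the bass: a fourth above D in Eb major is G.
The chord tones are D, F, G, Bb, giving G minor seventh.

G minor seventh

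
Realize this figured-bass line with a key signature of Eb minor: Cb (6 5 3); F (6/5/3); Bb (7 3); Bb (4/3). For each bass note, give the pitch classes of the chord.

Cb (6/5/3): Cb, Eb, Gb, Ab.
F (6/5/3): F, Ab, Cb, Db.
Bb (7/5/3): Bb, Db, F, Ab.
Bb (6/4/3): Bb, Db, Eb, Gb.

Cb, Eb, Gb, Ab | F, Ab, Cb, Db | Bb, Db, F, Ab | Bb, Db, Eb, Gb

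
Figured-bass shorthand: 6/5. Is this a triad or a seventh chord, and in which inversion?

6/5 is shorthand for 6/5/3.
Intervals of 6/5/3 above the bass form a seventh chord; the bass is the third, so this is first inversion.

seventh chord, first inversion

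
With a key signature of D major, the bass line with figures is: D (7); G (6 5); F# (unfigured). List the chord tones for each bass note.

D (7/5/3): D, F#, A, C#.
G (6/5/3): G, B, D, E.
F# (5/3): F#, A, C#.

D, F#, A, C# | G, B, D, E | F#, A, C#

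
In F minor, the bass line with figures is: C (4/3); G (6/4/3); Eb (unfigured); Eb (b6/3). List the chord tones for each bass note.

C, Eb, F, Ab | G, Bb, C, Eb | Eb, G, Bb | Eb, G, Cb

C (6/4/3): C, Eb, F, Ab.
G (6/4/3): G, Bb, C, Eb.
Eb (5/3): Eb, G, Bb.
Eb (b6/3): Eb, G, Cb.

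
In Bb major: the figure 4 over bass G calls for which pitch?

Counting 3 letter steps above G lands on C; in Bb major, that letter is C.

C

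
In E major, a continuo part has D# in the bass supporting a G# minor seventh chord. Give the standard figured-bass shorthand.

D# is the fifth of G# minor seventh, so the chord is in second inversion.
A seventh chord in second inversion is figured 6/4/3, conventionally abbreviated 4/3.

4/3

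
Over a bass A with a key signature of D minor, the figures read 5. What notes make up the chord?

The written figures 5 are shorthand for 5/3: the 3 is implied.
A third above A in this key is C.
A fifth above A in this key is E.
Together with the bass A, this spells A minor in root position.

A, C, E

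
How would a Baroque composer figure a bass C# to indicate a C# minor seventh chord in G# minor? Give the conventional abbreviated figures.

C# is the root of C# minor seventh, so the chord is in root position.
A seventh chord in root position is figured 7/5/3, conventionally abbreviated 7.

7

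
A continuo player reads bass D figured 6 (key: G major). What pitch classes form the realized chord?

D, F#, B

The written figures 6 are shorthand for 6/3: the 3 is implied.
A third above D in this key is F#.
A sixth above D in this key is B.
Together with the bass D, this spells B minor in first inversion.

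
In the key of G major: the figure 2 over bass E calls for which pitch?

F#

Counting 1 letter step above E lands on F; in G major, that letter is F#.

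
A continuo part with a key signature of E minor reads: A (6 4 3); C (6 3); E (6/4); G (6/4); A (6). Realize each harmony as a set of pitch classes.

A (6/4/3): A, C, D, F#.
C (6/3): C, E, A.
E (6/4): E, A, C.
G (6/4): G, C, E.
A (6/3): A, C, F#.

A, C, D, F# | C, E, A | E, A, C | G, C, E | A, C, F#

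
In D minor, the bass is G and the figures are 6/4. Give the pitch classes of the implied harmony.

A fourth above G in this key is C.
A sixth above G in this key is E.
Together with the bass G, this spells C major in second inversion.

G, C, E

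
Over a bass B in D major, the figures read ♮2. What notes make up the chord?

The written figures ♮2 are shorthand for 6/4/2: the 6/4 are implied.
A second above B in this key is C#, made natural (C) by the ♮ figure.
A fourth above B in this key is E.
A sixth above B in this key is G.
Together with the bass B, this spells C major seventh in third inversion.

B, C, E, G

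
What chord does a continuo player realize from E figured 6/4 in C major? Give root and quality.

The figures 6/4 indicate a triad in second inversion.
In second inversion the root lies a fourth above the bass: a fourth above E in C major is A.
The chord tones are E, A, C, giving A minor.

A minor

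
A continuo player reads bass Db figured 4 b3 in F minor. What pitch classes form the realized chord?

The written figures 4 b3 are shorthand for 6/4/3: the 6 is implied.
A third above Db in this key is F, lowered to Fb by the flat.
A fourth above Db in this key is G.
A sixth above Db in this key is Bb.
Together with the bass Db, this spells G diminished seventh in second inversion.

Db, Fb, G, Bb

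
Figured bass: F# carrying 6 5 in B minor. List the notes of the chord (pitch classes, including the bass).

F#, A, C#, D

The written figures 6 5 are shorthand for 6/5/3: the 3 is implied.
A third above F# in this key is A.
A fifth above F# in this key is C#.
A sixth above F# in this key is D.
Together with the bass F#, this spells D major seventh in first inversion.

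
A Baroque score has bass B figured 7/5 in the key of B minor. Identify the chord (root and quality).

B minor seventh

The figures 7/5 indicate a seventh chord in root position.
In root position the bass is the root, so the root is B.
The chord tones are B, D, F#, A, giving B minor seventh.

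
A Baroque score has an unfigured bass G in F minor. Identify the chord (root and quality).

G diminished

An unfigured bass indicates a triad in root position.
In root position the bass is the root, so the root is G.
The chord tones are G, Bb, Db, giving G diminished.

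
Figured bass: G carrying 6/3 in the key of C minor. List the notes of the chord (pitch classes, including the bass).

G, Bb, Eb

A third above G in this key is Bb.
A sixth above G in this key is Eb.
Together with the bass G, this spells Eb major in first inversion.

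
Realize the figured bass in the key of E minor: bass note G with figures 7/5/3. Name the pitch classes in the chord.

A third above G in this key is B.
A fifth above G in this key is D.
A seventh above G in this key is F#.
Together with the bass G, this spells G major seventh in root position.

G, B, D, F#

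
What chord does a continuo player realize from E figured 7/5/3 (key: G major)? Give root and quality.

E minor seventh

The figures 7/5/3 indicate a seventh chord in root position.
In root position the bass is the root, so the root is E.
The chord tones are E, G, B, D, giving E minor seventh.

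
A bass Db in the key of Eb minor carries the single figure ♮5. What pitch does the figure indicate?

A

Counting 4 letter steps above Db lands on A; in Eb minor, that letter is Ab.
The ♮5 figure makes it natural, giving A.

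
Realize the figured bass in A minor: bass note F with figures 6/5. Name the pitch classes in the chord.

The written figures 6/5 are shorthand for 6/5/3: the 3 is implied.
A third above F in this key is A.
A fifth above F in this key is C.
A sixth above F in this key is D.
Together with the bass F, this spells D minor seventh in first inversion.

F, A, C, D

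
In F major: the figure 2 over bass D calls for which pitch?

Counting 1 letter step above D lands on E; in F major, that letter is E.

E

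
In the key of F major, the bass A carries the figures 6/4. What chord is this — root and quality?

The figures 6/4 indicate a triad in second inversion.
In second inversion the root lies a fourth above the bass: a fourth above A in F major is D.
The chord tones are A, D, F, giving D minor.

D minor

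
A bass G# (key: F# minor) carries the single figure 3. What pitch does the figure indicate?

B

Counting 2 letter steps above G# lands on B; in F# minor, that letter is B.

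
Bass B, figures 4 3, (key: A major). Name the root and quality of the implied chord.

E dominant seventh

The figures 4 3 indicate a seventh chord in second inversion.
In second inversion the root lies a fourth above the bass: a fourth above B in A major is E.
The chord tones are B, D, E, G#, giving E dominant seventh.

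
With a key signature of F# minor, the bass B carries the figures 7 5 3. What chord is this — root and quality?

B minor seventh

The figures 7 5 3 indicate a seventh chord in root position.
In root position the bass is the root, so the root is B.
The chord tones are B, D, F#, A, giving B minor seventh.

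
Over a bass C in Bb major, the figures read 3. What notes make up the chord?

C, Eb, G

The written figures 3 are shorthand for 5/3: the 5 is implied.
A third above C in this key is Eb.
A fifth above C in this key is G.
Together with the bass C, this spells C minor in root position.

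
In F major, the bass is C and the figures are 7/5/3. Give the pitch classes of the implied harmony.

C, E, G, Bb

A third above C in this key is E.
A fifth above C in this key is G.
A seventh above C in this key is Bb.
Together with the bass C, this spells C dominant seventh in root position.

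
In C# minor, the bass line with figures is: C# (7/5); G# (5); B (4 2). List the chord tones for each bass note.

C# (7/5/3): C#, E, G#, B.
G# (5/3): G#, B, D#.
B (6/4/2): B, C#, E, G#.

C#, E, G#, B | G#, B, D# | B, C#, E, G#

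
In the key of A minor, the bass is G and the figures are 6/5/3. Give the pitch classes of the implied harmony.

A third above G in this key is B.
A fifth above G in this key is D.
A sixth above G in this key is E.
Together with the bass G, this spells E minor seventh in first inversion.

G, B, D, E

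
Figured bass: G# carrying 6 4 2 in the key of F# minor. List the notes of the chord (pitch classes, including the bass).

G#, A, C#, E

A second above G# in this key is A.
A fourth above G# in this key is C#.
A sixth above G# in this key is E.
Together with the bass G#, this spells A major seventh in third inversion.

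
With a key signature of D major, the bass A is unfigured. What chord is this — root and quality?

An unfigured bass indicates a triad in root position.
In root position the bass is the root, so the root is A.
The chord tones are A, C#, E, giving A major.

A major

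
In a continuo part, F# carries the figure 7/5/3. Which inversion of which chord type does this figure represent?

Intervals of 7/5/3 above the bass form a seventh chord; the bass is the root, so this is root position.

seventh chord, root position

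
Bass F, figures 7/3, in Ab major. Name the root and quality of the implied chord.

F minor seventh

The figures 7/3 indicate a seventh chord in root position.
In root position the bass is the root, so the root is F.
The chord tones are F, Ab, C, Eb, giving F minor seventh.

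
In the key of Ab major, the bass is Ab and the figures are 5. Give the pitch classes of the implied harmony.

The written figures 5 are shorthand for 5/3: the 3 is implied.
A third above Ab in this key is C.
A fifth above Ab in this key is Eb.
Together with the bass Ab, this spells Ab major in root position.

Ab, C, Eb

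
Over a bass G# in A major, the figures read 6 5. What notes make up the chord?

G#, B, D, E

The written figures 6 5 are shorthand for 6/5/3: the 3 is implied.
A third above G# in this key is B.
A fifth above G# in this key is D.
A sixth above G# in this key is E.
Together with the bass G#, this spells E dominant seventh in first inversion.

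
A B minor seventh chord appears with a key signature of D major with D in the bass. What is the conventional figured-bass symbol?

6/5

D is the third of B minor seventh, so the chord is in first inversion.
A seventh chord in first inversion is figured 6/5/3, conventionally abbreviated 6/5.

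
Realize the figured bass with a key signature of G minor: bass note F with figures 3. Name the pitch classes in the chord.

The written figures 3 are shorthand for 5/3: the 5 is implied.
A third above F in this key is A.
A fifth above F in this key is C.
Together with the bass F, this spells F major in root position.

F, A, C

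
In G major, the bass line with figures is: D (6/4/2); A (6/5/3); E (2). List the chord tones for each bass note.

D, E, G, B | A, C, E, F# | E, F#, A, C

D (6/4/2): D, E, G, B.
A (6/5/3): A, C, E, F#.
E (6/4/2): E, F#, A, C.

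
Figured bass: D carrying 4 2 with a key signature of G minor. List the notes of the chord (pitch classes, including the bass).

D, Eb, G, Bb

The written figures 4 2 are shorthand for 6/4/2: the 6 is implied.
A second above D in this key is Eb.
A fourth above D in this key is G.
A sixth above D in this key is Bb.
Together with the bass D, this spells Eb major seventh in third inversion.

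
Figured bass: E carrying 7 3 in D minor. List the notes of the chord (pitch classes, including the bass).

E, G, Bb, D

The written figures 7 3 are shorthand for 7/5/3: the 5 is implied.
A third above E in this key is G.
A fifth above E in this key is Bb.
A seventh above E in this key is D.
Together with the bass E, this spells E half-diminished seventh in root position.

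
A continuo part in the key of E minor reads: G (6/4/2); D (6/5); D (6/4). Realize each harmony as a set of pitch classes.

G (6/4/2): G, A, C, E.
D (6/5/3): D, F#, A, B.
D (6/4): D, G, B.

G, A, C, E | D, F#, A, B | D, G, B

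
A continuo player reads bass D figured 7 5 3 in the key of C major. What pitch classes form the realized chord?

D, F, A, C

A third above D in this key is F.
A fifth above D in this key is A.
A seventh above D in this key is C.
Together with the bass D, this spells D minor seventh in root position.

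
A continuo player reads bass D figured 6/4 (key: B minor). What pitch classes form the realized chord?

D, G, B

A fourth above D in this key is G.
A sixth above D in this key is B.
Together with the bass D, this spells G major in second inversion.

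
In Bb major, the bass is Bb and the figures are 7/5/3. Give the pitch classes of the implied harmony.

A third above Bb in this key is D.
A fifth above Bb in this key is F.
A seventh above Bb in this key is A.
Together with the bass Bb, this spells Bb major seventh in root position.

Bb, D, F, A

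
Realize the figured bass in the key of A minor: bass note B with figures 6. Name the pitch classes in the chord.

B, D, G

The written figures 6 are shorthand for 6/3: the 3 is implied.
A third above B in this key is D.
A sixth above B in this key is G.
Together with the bass B, this spells G major in first inversion.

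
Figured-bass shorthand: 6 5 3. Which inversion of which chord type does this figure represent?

Intervals of 6/5/3 above the bass form a seventh chord; the bass is the third, so this is first inversion.

seventh chord, first inversion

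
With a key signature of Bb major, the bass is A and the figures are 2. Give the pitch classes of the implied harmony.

A, Bb, D, F

The written figures 2 are shorthand for 6/4/2: the 6/4 are implied.
A second above A in this key is Bb.
A fourth above A in this key is D.
A sixth above A in this key is F.
Together with the bass A, this spells Bb major seventh in third inversion.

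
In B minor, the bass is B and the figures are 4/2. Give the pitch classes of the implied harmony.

B, C#, E, G

The written figures 4/2 are shorthand for 6/4/2: the 6 is implied.
A second above B in this key is C#.
A fourth above B in this key is E.
A sixth above B in this key is G.
Together with the bass B, this spells C# half-diminished seventh in third inversion.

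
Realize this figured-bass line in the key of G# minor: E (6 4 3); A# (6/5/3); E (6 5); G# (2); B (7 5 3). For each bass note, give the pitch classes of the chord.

E (6/4/3): E, G#, A#, C#.
A# (6/5/3): A#, C#, E, F#.
E (6/5/3): E, G#, B, C#.
G# (6/4/2): G#, A#, C#, E.
B (7/5/3): B, D#, F#, A#.

E, G#, A#, C# | A#, C#, E, F# | E, G#, B, C# | G#, A#, C#, E | B, D#, F#, A#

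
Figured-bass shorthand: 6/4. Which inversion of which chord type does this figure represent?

Intervals of 6/4 above the bass form a triad; the bass is the fifth, so this is second inversion.

triad, second inversion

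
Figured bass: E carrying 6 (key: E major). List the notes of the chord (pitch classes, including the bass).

E, G#, C#

The written figures 6 are shorthand for 6/3: the 3 is implied.
A third above E in this key is G#.
A sixth above E in this key is C#.
Together with the bass E, this spells C# minor in first inversion.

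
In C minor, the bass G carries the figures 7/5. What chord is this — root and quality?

The figures 7/5 indicate a seventh chord in root position.
In root position the bass is the root, so the root is G.
The chord tones are G, Bb, D, F, giving G minor seventh.

G minor seventh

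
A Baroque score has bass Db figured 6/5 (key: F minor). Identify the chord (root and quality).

The figures 6/5 indicate a seventh chord in first inversion.
In first inversion the root lies a sixth above the bass: a sixth above Db in F minor is Bb.
The chord tones are Db, F, Ab, Bb, giving Bb minor seventh.

Bb minor seventh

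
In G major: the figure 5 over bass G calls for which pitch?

D

Counting 4 letter steps above G lands on D; in G major, that letter is D.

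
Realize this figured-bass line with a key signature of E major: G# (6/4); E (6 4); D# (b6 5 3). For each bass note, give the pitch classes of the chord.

G# (6/4): G#, C#, E.
E (6/4): E, A, C#.
D# (b6/5/3): D#, F#, A, Bb.

G#, C#, E | E, A, C# | D#, F#, A, Bb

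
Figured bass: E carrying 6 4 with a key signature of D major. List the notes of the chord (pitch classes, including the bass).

A fourth above E in this key is A.
A sixth above E in this key is C#.
Together with the bass E, this spells A major in second inversion.

E, A, C#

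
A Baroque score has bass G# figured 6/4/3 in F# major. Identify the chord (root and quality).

The figures 6/4/3 indicate a seventh chord in second inversion.
In second inversion the root lies a fourth above the bass: a fourth above G# in F# major is C#.
The chord tones are G#, B, C#, E#, giving C# dominant seventh.

C# dominant seventh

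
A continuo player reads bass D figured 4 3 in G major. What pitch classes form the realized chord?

The written figures 4 3 are shorthand for 6/4/3: the 6 is implied.
A third above D in this key is F#.
A fourth above D in this key is G.
A sixth above D in this key is B.
Together with the bass D, this spells G major seventh in second inversion.

D, F#, G, B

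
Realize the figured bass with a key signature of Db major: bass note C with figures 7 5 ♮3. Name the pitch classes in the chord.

C, E, Gb, Bb

A third above C in this key is Eb, made natural (E) by the ♮ figure.
A fifth above C in this key is Gb.
A seventh above C in this key is Bb.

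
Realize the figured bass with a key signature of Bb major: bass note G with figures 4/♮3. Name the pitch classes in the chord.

The written figures 4/♮3 are shorthand for 6/4/3: the 6 is implied.
A third above G in this key is Bb, made natural (B) by the ♮ figure.
A fourth above G in this key is C.
A sixth above G in this key is Eb.
Together with the bass G, this spells C minor-major seventh in second inversion.

G, B, C, Eb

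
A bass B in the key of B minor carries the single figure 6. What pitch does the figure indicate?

Counting 5 letter steps above B lands on G; in B minor, that letter is G.

G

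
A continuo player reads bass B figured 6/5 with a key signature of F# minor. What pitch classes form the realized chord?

The written figures 6/5 are shorthand for 6/5/3: the 3 is implied.
A third above B in this key is D.
A fifth above B in this key is F#.
A sixth above B in this key is G#.
Together with the bass B, this spells G# half-diminished seventh in first inversion.

B, D, F#, G#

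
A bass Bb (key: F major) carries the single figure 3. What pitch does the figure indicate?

D

Counting 2 letter steps above Bb lands on D; in F major, that letter is D.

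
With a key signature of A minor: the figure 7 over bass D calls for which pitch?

C

Counting 6 letter steps above D lands on C; in A minor, that letter is C.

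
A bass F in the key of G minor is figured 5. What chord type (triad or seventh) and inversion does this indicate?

triad, root position

5 is shorthand for 5/3.
Intervals of 5/3 above the bass form a triad; the bass is the root, so this is root position.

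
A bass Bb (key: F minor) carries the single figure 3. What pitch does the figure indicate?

Counting 2 letter steps above Bb lands on D; in F minor, that letter is Db.

Db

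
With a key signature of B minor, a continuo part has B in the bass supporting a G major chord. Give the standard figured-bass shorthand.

6

B is the third of G major, so the chord is in first inversion.
A triad in first inversion is figured 6/3, conventionally abbreviated 6.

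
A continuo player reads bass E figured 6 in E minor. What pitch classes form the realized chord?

E, G, C

The written figures 6 are shorthand for 6/3: the 3 is implied.
A third above E in this key is G.
A sixth above E in this key is C.
Together with the bass E, this spells C major in first inversion.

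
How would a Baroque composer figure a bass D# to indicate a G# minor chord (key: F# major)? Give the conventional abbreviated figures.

D# is the fifth of G# minor, so the chord is in second inversion.
A triad in second inversion is figured 6/4, conventionally abbreviated 6/4.

6/4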